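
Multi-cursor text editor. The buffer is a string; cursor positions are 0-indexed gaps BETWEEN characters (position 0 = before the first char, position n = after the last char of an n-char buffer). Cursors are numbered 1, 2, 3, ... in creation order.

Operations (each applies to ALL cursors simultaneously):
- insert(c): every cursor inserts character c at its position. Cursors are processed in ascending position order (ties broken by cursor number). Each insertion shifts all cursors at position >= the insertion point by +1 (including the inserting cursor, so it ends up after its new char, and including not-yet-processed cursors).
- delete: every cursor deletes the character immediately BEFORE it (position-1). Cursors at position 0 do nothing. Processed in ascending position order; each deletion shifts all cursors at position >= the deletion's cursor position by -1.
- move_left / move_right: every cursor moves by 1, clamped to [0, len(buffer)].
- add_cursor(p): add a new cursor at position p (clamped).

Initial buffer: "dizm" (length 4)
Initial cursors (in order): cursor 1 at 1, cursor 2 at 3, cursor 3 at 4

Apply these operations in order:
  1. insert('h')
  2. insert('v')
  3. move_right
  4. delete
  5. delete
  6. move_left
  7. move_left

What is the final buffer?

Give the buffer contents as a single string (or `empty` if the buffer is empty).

After op 1 (insert('h')): buffer="dhizhmh" (len 7), cursors c1@2 c2@5 c3@7, authorship .1..2.3
After op 2 (insert('v')): buffer="dhvizhvmhv" (len 10), cursors c1@3 c2@7 c3@10, authorship .11..22.33
After op 3 (move_right): buffer="dhvizhvmhv" (len 10), cursors c1@4 c2@8 c3@10, authorship .11..22.33
After op 4 (delete): buffer="dhvzhvh" (len 7), cursors c1@3 c2@6 c3@7, authorship .11.223
After op 5 (delete): buffer="dhzh" (len 4), cursors c1@2 c2@4 c3@4, authorship .1.2
After op 6 (move_left): buffer="dhzh" (len 4), cursors c1@1 c2@3 c3@3, authorship .1.2
After op 7 (move_left): buffer="dhzh" (len 4), cursors c1@0 c2@2 c3@2, authorship .1.2

Answer: dhzh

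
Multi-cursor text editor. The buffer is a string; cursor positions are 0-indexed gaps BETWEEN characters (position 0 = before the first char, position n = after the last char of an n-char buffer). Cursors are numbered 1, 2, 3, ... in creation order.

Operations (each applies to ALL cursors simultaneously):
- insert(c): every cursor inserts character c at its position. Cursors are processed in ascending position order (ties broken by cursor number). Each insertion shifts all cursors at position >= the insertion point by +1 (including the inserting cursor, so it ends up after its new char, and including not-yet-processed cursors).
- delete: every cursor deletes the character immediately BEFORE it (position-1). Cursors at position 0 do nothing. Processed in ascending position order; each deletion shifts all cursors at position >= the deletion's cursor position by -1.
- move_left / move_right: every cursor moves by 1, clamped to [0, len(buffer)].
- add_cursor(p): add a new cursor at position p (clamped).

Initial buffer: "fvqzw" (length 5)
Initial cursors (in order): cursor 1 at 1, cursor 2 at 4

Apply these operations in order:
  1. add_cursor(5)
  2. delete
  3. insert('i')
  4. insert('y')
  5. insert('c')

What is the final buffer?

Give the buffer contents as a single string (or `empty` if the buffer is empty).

Answer: iycvqiiyycc

Derivation:
After op 1 (add_cursor(5)): buffer="fvqzw" (len 5), cursors c1@1 c2@4 c3@5, authorship .....
After op 2 (delete): buffer="vq" (len 2), cursors c1@0 c2@2 c3@2, authorship ..
After op 3 (insert('i')): buffer="ivqii" (len 5), cursors c1@1 c2@5 c3@5, authorship 1..23
After op 4 (insert('y')): buffer="iyvqiiyy" (len 8), cursors c1@2 c2@8 c3@8, authorship 11..2323
After op 5 (insert('c')): buffer="iycvqiiyycc" (len 11), cursors c1@3 c2@11 c3@11, authorship 111..232323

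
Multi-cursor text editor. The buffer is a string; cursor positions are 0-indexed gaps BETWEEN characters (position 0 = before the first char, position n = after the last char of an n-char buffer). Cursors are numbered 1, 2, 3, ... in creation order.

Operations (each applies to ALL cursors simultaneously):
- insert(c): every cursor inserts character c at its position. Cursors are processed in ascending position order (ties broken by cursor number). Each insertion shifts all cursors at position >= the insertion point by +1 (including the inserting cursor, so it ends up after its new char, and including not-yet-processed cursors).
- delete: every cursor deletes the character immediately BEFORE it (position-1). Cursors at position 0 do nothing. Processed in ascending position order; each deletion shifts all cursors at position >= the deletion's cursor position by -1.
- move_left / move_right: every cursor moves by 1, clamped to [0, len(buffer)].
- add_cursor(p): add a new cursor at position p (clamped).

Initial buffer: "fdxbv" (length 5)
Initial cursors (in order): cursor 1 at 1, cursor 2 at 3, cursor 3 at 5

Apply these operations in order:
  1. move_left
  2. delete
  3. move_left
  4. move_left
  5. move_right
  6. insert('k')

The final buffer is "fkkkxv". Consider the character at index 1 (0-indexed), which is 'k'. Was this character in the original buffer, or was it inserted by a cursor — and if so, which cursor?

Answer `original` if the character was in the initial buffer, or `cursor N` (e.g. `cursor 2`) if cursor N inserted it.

Answer: cursor 1

Derivation:
After op 1 (move_left): buffer="fdxbv" (len 5), cursors c1@0 c2@2 c3@4, authorship .....
After op 2 (delete): buffer="fxv" (len 3), cursors c1@0 c2@1 c3@2, authorship ...
After op 3 (move_left): buffer="fxv" (len 3), cursors c1@0 c2@0 c3@1, authorship ...
After op 4 (move_left): buffer="fxv" (len 3), cursors c1@0 c2@0 c3@0, authorship ...
After op 5 (move_right): buffer="fxv" (len 3), cursors c1@1 c2@1 c3@1, authorship ...
After op 6 (insert('k')): buffer="fkkkxv" (len 6), cursors c1@4 c2@4 c3@4, authorship .123..
Authorship (.=original, N=cursor N): . 1 2 3 . .
Index 1: author = 1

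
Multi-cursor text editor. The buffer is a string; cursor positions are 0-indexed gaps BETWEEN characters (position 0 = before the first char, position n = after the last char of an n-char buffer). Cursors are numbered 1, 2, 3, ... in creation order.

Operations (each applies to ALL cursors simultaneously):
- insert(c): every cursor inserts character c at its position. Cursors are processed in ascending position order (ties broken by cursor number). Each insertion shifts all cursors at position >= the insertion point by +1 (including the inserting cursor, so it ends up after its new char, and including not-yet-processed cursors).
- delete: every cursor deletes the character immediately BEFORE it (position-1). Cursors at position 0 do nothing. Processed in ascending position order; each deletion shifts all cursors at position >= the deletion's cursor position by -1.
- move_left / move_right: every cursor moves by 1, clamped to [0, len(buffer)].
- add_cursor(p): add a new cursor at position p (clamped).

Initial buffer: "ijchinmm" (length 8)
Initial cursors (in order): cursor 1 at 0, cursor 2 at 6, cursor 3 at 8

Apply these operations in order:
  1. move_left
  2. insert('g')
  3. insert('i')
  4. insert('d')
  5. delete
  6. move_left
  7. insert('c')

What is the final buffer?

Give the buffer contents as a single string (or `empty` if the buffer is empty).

After op 1 (move_left): buffer="ijchinmm" (len 8), cursors c1@0 c2@5 c3@7, authorship ........
After op 2 (insert('g')): buffer="gijchignmgm" (len 11), cursors c1@1 c2@7 c3@10, authorship 1.....2..3.
After op 3 (insert('i')): buffer="giijchiginmgim" (len 14), cursors c1@2 c2@9 c3@13, authorship 11.....22..33.
After op 4 (insert('d')): buffer="gidijchigidnmgidm" (len 17), cursors c1@3 c2@11 c3@16, authorship 111.....222..333.
After op 5 (delete): buffer="giijchiginmgim" (len 14), cursors c1@2 c2@9 c3@13, authorship 11.....22..33.
After op 6 (move_left): buffer="giijchiginmgim" (len 14), cursors c1@1 c2@8 c3@12, authorship 11.....22..33.
After op 7 (insert('c')): buffer="gciijchigcinmgcim" (len 17), cursors c1@2 c2@10 c3@15, authorship 111.....222..333.

Answer: gciijchigcinmgcim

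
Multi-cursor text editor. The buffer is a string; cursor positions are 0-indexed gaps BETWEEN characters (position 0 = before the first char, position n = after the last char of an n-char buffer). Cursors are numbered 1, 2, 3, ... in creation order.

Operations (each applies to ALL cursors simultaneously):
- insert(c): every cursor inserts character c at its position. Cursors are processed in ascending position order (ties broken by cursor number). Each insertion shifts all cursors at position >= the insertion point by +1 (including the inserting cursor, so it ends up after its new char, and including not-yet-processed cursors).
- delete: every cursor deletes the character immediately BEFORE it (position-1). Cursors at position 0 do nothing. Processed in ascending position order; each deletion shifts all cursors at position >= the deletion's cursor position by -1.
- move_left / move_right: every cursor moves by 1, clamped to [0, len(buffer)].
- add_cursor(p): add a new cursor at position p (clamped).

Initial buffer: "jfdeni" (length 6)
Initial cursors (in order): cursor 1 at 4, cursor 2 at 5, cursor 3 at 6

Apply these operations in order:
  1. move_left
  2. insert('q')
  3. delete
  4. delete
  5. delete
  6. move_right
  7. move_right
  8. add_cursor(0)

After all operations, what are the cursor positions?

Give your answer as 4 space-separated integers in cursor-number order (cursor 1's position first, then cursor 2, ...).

After op 1 (move_left): buffer="jfdeni" (len 6), cursors c1@3 c2@4 c3@5, authorship ......
After op 2 (insert('q')): buffer="jfdqeqnqi" (len 9), cursors c1@4 c2@6 c3@8, authorship ...1.2.3.
After op 3 (delete): buffer="jfdeni" (len 6), cursors c1@3 c2@4 c3@5, authorship ......
After op 4 (delete): buffer="jfi" (len 3), cursors c1@2 c2@2 c3@2, authorship ...
After op 5 (delete): buffer="i" (len 1), cursors c1@0 c2@0 c3@0, authorship .
After op 6 (move_right): buffer="i" (len 1), cursors c1@1 c2@1 c3@1, authorship .
After op 7 (move_right): buffer="i" (len 1), cursors c1@1 c2@1 c3@1, authorship .
After op 8 (add_cursor(0)): buffer="i" (len 1), cursors c4@0 c1@1 c2@1 c3@1, authorship .

Answer: 1 1 1 0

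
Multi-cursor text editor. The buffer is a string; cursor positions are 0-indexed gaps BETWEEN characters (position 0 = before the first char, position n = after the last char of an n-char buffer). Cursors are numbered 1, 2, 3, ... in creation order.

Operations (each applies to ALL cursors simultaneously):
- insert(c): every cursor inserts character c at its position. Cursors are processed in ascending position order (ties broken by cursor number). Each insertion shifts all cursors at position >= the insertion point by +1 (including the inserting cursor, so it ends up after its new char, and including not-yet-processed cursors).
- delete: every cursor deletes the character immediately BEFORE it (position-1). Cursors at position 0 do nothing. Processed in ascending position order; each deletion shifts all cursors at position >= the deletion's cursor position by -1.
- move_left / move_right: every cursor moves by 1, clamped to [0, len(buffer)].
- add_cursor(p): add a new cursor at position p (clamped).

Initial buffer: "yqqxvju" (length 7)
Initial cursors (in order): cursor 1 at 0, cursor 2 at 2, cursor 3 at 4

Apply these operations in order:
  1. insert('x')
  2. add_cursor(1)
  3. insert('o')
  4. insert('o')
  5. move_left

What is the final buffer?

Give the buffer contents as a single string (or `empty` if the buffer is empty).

Answer: xooooyqxooqxxoovju

Derivation:
After op 1 (insert('x')): buffer="xyqxqxxvju" (len 10), cursors c1@1 c2@4 c3@7, authorship 1..2..3...
After op 2 (add_cursor(1)): buffer="xyqxqxxvju" (len 10), cursors c1@1 c4@1 c2@4 c3@7, authorship 1..2..3...
After op 3 (insert('o')): buffer="xooyqxoqxxovju" (len 14), cursors c1@3 c4@3 c2@7 c3@11, authorship 114..22..33...
After op 4 (insert('o')): buffer="xooooyqxooqxxoovju" (len 18), cursors c1@5 c4@5 c2@10 c3@15, authorship 11414..222..333...
After op 5 (move_left): buffer="xooooyqxooqxxoovju" (len 18), cursors c1@4 c4@4 c2@9 c3@14, authorship 11414..222..333...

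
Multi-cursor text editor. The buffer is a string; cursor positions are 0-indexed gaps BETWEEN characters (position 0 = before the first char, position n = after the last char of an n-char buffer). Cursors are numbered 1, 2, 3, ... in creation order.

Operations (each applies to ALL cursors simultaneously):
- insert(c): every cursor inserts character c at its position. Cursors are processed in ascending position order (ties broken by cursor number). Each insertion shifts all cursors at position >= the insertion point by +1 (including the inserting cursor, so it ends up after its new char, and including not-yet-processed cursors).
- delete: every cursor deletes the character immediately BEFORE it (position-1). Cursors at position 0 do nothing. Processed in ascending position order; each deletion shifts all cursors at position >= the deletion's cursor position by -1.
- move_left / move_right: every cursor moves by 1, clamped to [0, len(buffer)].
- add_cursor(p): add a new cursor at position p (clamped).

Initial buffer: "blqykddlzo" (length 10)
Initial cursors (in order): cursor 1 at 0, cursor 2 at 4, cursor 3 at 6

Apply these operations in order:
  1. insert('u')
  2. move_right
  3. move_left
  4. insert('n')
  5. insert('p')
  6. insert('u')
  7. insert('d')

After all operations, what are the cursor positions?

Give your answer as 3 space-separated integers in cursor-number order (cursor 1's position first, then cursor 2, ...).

Answer: 5 14 21

Derivation:
After op 1 (insert('u')): buffer="ublqyukdudlzo" (len 13), cursors c1@1 c2@6 c3@9, authorship 1....2..3....
After op 2 (move_right): buffer="ublqyukdudlzo" (len 13), cursors c1@2 c2@7 c3@10, authorship 1....2..3....
After op 3 (move_left): buffer="ublqyukdudlzo" (len 13), cursors c1@1 c2@6 c3@9, authorship 1....2..3....
After op 4 (insert('n')): buffer="unblqyunkdundlzo" (len 16), cursors c1@2 c2@8 c3@12, authorship 11....22..33....
After op 5 (insert('p')): buffer="unpblqyunpkdunpdlzo" (len 19), cursors c1@3 c2@10 c3@15, authorship 111....222..333....
After op 6 (insert('u')): buffer="unpublqyunpukdunpudlzo" (len 22), cursors c1@4 c2@12 c3@18, authorship 1111....2222..3333....
After op 7 (insert('d')): buffer="unpudblqyunpudkdunpuddlzo" (len 25), cursors c1@5 c2@14 c3@21, authorship 11111....22222..33333....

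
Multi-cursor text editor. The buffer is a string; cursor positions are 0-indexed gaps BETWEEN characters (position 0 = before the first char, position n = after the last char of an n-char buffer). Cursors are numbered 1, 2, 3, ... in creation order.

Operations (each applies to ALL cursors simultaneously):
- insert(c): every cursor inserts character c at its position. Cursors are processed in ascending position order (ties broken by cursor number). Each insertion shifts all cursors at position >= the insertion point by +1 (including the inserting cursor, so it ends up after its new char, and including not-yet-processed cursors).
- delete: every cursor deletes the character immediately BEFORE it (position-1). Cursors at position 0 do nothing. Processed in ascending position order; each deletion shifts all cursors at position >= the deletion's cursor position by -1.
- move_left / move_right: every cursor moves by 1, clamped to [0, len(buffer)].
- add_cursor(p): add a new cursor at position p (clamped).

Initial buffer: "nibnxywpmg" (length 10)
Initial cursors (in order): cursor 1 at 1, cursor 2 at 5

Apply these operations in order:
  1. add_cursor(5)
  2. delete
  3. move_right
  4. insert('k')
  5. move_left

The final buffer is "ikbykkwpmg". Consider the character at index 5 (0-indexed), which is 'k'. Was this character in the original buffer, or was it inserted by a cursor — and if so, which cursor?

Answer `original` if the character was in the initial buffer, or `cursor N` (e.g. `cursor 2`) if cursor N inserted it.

Answer: cursor 3

Derivation:
After op 1 (add_cursor(5)): buffer="nibnxywpmg" (len 10), cursors c1@1 c2@5 c3@5, authorship ..........
After op 2 (delete): buffer="ibywpmg" (len 7), cursors c1@0 c2@2 c3@2, authorship .......
After op 3 (move_right): buffer="ibywpmg" (len 7), cursors c1@1 c2@3 c3@3, authorship .......
After op 4 (insert('k')): buffer="ikbykkwpmg" (len 10), cursors c1@2 c2@6 c3@6, authorship .1..23....
After op 5 (move_left): buffer="ikbykkwpmg" (len 10), cursors c1@1 c2@5 c3@5, authorship .1..23....
Authorship (.=original, N=cursor N): . 1 . . 2 3 . . . .
Index 5: author = 3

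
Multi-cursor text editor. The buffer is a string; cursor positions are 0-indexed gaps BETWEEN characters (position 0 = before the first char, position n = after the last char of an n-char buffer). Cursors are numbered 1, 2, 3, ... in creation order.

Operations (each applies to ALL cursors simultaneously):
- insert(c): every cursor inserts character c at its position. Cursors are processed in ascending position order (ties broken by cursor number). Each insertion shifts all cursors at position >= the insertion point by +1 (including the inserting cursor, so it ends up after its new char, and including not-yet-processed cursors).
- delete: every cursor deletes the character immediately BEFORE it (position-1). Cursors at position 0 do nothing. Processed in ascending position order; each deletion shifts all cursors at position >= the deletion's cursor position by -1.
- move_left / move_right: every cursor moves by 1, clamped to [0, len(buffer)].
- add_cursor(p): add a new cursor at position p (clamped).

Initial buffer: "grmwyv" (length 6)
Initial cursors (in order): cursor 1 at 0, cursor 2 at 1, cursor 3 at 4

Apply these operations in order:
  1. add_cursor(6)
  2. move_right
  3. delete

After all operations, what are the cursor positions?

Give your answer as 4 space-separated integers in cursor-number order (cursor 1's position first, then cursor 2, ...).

After op 1 (add_cursor(6)): buffer="grmwyv" (len 6), cursors c1@0 c2@1 c3@4 c4@6, authorship ......
After op 2 (move_right): buffer="grmwyv" (len 6), cursors c1@1 c2@2 c3@5 c4@6, authorship ......
After op 3 (delete): buffer="mw" (len 2), cursors c1@0 c2@0 c3@2 c4@2, authorship ..

Answer: 0 0 2 2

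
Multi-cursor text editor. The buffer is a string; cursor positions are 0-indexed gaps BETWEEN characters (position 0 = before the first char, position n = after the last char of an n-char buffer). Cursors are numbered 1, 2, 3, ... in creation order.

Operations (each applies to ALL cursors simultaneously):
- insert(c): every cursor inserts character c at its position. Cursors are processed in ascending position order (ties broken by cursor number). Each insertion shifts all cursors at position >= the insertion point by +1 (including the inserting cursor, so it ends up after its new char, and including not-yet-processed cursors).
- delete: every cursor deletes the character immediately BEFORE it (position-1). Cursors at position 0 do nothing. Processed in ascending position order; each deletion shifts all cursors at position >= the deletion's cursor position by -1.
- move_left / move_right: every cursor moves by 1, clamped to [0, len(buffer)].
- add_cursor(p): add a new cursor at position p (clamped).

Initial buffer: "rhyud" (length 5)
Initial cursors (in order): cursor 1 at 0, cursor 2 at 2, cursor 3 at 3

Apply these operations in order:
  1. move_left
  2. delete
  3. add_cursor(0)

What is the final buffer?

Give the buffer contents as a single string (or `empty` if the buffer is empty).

Answer: yud

Derivation:
After op 1 (move_left): buffer="rhyud" (len 5), cursors c1@0 c2@1 c3@2, authorship .....
After op 2 (delete): buffer="yud" (len 3), cursors c1@0 c2@0 c3@0, authorship ...
After op 3 (add_cursor(0)): buffer="yud" (len 3), cursors c1@0 c2@0 c3@0 c4@0, authorship ...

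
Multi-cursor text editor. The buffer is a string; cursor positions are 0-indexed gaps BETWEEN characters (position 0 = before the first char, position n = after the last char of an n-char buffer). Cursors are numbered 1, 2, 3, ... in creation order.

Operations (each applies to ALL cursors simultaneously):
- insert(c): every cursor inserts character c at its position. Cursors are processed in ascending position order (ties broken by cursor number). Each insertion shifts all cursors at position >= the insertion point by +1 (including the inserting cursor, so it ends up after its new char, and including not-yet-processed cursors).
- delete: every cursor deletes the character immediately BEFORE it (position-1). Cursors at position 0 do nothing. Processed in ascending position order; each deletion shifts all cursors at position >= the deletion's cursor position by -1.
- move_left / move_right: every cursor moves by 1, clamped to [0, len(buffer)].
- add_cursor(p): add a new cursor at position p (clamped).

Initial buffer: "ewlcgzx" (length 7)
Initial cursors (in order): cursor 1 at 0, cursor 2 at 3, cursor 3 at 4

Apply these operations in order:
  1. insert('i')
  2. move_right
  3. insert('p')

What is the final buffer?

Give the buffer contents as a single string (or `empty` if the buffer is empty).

After op 1 (insert('i')): buffer="iewlicigzx" (len 10), cursors c1@1 c2@5 c3@7, authorship 1...2.3...
After op 2 (move_right): buffer="iewlicigzx" (len 10), cursors c1@2 c2@6 c3@8, authorship 1...2.3...
After op 3 (insert('p')): buffer="iepwlicpigpzx" (len 13), cursors c1@3 c2@8 c3@11, authorship 1.1..2.23.3..

Answer: iepwlicpigpzx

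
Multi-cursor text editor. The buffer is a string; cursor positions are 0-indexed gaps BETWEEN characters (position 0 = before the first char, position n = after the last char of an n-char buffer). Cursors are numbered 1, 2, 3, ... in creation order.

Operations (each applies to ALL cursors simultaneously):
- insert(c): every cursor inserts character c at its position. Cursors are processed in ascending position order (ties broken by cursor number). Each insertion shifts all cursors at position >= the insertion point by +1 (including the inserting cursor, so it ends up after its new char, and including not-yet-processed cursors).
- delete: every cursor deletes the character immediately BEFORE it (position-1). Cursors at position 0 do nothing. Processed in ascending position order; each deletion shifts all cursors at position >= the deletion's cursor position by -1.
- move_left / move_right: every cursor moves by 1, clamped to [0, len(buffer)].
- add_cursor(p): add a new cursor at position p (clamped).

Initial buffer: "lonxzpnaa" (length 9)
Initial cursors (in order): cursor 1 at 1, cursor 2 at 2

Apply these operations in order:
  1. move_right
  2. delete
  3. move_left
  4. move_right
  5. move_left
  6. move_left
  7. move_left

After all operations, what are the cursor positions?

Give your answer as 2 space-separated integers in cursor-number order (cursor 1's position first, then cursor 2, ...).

Answer: 0 0

Derivation:
After op 1 (move_right): buffer="lonxzpnaa" (len 9), cursors c1@2 c2@3, authorship .........
After op 2 (delete): buffer="lxzpnaa" (len 7), cursors c1@1 c2@1, authorship .......
After op 3 (move_left): buffer="lxzpnaa" (len 7), cursors c1@0 c2@0, authorship .......
After op 4 (move_right): buffer="lxzpnaa" (len 7), cursors c1@1 c2@1, authorship .......
After op 5 (move_left): buffer="lxzpnaa" (len 7), cursors c1@0 c2@0, authorship .......
After op 6 (move_left): buffer="lxzpnaa" (len 7), cursors c1@0 c2@0, authorship .......
After op 7 (move_left): buffer="lxzpnaa" (len 7), cursors c1@0 c2@0, authorship .......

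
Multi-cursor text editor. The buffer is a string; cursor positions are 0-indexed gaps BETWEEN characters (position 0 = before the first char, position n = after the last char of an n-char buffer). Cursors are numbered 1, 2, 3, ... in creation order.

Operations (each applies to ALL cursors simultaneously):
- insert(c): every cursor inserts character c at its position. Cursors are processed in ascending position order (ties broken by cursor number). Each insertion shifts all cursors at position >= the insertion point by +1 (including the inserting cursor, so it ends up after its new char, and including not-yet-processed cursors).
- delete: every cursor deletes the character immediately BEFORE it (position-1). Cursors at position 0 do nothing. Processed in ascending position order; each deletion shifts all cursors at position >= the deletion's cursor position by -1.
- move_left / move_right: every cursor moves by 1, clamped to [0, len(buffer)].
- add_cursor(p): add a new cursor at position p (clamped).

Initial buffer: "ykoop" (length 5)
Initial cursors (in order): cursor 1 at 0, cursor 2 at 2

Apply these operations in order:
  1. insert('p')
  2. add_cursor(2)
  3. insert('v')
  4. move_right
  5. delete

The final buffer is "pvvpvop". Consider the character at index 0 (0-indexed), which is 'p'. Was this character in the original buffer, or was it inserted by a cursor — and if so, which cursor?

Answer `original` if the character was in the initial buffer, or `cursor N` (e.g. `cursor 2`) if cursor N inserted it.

After op 1 (insert('p')): buffer="pykpoop" (len 7), cursors c1@1 c2@4, authorship 1..2...
After op 2 (add_cursor(2)): buffer="pykpoop" (len 7), cursors c1@1 c3@2 c2@4, authorship 1..2...
After op 3 (insert('v')): buffer="pvyvkpvoop" (len 10), cursors c1@2 c3@4 c2@7, authorship 11.3.22...
After op 4 (move_right): buffer="pvyvkpvoop" (len 10), cursors c1@3 c3@5 c2@8, authorship 11.3.22...
After op 5 (delete): buffer="pvvpvop" (len 7), cursors c1@2 c3@3 c2@5, authorship 11322..
Authorship (.=original, N=cursor N): 1 1 3 2 2 . .
Index 0: author = 1

Answer: cursor 1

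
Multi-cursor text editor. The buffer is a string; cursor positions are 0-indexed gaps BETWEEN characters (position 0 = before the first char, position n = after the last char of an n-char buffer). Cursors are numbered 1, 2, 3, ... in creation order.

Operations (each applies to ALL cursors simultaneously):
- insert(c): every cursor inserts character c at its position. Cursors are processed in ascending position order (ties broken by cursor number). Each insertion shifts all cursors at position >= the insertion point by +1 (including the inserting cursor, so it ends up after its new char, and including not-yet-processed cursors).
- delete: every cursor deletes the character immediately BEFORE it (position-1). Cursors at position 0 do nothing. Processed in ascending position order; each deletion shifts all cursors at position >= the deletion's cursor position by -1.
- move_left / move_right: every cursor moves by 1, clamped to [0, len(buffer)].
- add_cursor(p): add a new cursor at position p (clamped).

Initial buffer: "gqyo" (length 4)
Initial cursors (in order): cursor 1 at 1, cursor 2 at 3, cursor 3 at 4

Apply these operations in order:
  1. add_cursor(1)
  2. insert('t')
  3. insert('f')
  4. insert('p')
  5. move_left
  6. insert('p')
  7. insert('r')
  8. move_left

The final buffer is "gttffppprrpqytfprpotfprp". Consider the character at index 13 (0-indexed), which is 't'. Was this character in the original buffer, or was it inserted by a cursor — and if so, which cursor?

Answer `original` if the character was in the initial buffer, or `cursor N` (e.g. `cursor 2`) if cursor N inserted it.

Answer: cursor 2

Derivation:
After op 1 (add_cursor(1)): buffer="gqyo" (len 4), cursors c1@1 c4@1 c2@3 c3@4, authorship ....
After op 2 (insert('t')): buffer="gttqytot" (len 8), cursors c1@3 c4@3 c2@6 c3@8, authorship .14..2.3
After op 3 (insert('f')): buffer="gttffqytfotf" (len 12), cursors c1@5 c4@5 c2@9 c3@12, authorship .1414..22.33
After op 4 (insert('p')): buffer="gttffppqytfpotfp" (len 16), cursors c1@7 c4@7 c2@12 c3@16, authorship .141414..222.333
After op 5 (move_left): buffer="gttffppqytfpotfp" (len 16), cursors c1@6 c4@6 c2@11 c3@15, authorship .141414..222.333
After op 6 (insert('p')): buffer="gttffppppqytfppotfpp" (len 20), cursors c1@8 c4@8 c2@14 c3@19, authorship .14141144..2222.3333
After op 7 (insert('r')): buffer="gttffppprrpqytfprpotfprp" (len 24), cursors c1@10 c4@10 c2@17 c3@23, authorship .1414114144..22222.33333
After op 8 (move_left): buffer="gttffppprrpqytfprpotfprp" (len 24), cursors c1@9 c4@9 c2@16 c3@22, authorship .1414114144..22222.33333
Authorship (.=original, N=cursor N): . 1 4 1 4 1 1 4 1 4 4 . . 2 2 2 2 2 . 3 3 3 3 3
Index 13: author = 2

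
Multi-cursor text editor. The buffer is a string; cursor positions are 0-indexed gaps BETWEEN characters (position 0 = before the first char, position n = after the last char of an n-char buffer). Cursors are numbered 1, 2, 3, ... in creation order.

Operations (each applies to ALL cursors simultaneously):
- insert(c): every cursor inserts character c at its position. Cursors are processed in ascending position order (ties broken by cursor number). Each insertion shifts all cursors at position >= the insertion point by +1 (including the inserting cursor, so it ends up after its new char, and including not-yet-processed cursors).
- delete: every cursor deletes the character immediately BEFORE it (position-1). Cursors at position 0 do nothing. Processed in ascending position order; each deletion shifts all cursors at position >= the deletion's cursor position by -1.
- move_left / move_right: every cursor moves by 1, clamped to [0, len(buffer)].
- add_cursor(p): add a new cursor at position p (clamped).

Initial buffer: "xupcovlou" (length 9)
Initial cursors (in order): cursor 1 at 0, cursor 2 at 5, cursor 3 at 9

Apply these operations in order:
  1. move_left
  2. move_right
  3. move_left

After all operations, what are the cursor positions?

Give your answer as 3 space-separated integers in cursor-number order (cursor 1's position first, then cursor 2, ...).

Answer: 0 4 8

Derivation:
After op 1 (move_left): buffer="xupcovlou" (len 9), cursors c1@0 c2@4 c3@8, authorship .........
After op 2 (move_right): buffer="xupcovlou" (len 9), cursors c1@1 c2@5 c3@9, authorship .........
After op 3 (move_left): buffer="xupcovlou" (len 9), cursors c1@0 c2@4 c3@8, authorship .........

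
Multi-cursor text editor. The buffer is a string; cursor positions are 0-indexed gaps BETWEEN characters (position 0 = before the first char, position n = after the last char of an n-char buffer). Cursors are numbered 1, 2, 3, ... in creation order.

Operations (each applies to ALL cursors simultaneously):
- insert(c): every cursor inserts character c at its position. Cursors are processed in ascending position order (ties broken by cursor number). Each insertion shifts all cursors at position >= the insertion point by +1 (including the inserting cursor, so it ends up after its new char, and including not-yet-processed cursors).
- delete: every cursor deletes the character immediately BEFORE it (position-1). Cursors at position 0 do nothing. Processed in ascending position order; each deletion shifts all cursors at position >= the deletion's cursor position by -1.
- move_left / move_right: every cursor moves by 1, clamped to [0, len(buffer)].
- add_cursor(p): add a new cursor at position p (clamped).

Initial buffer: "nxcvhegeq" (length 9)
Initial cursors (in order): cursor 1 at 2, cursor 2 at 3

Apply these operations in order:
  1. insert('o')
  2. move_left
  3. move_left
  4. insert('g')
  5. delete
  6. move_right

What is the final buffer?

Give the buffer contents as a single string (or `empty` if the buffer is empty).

Answer: nxocovhegeq

Derivation:
After op 1 (insert('o')): buffer="nxocovhegeq" (len 11), cursors c1@3 c2@5, authorship ..1.2......
After op 2 (move_left): buffer="nxocovhegeq" (len 11), cursors c1@2 c2@4, authorship ..1.2......
After op 3 (move_left): buffer="nxocovhegeq" (len 11), cursors c1@1 c2@3, authorship ..1.2......
After op 4 (insert('g')): buffer="ngxogcovhegeq" (len 13), cursors c1@2 c2@5, authorship .1.12.2......
After op 5 (delete): buffer="nxocovhegeq" (len 11), cursors c1@1 c2@3, authorship ..1.2......
After op 6 (move_right): buffer="nxocovhegeq" (len 11), cursors c1@2 c2@4, authorship ..1.2......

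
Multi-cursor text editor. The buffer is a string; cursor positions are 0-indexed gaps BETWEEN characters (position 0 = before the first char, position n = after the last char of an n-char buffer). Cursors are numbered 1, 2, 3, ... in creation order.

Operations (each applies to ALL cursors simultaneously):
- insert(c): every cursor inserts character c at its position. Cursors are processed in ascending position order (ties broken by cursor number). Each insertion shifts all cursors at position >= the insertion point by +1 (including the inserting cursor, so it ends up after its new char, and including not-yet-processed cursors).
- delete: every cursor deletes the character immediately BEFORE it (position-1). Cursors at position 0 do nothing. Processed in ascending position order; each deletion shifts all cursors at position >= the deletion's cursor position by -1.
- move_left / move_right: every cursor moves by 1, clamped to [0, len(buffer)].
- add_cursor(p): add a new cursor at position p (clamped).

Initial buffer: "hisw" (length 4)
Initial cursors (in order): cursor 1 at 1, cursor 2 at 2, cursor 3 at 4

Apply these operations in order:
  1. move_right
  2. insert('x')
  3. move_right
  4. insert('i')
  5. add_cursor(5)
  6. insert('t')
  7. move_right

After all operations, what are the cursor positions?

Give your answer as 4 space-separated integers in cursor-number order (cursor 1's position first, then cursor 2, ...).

After op 1 (move_right): buffer="hisw" (len 4), cursors c1@2 c2@3 c3@4, authorship ....
After op 2 (insert('x')): buffer="hixsxwx" (len 7), cursors c1@3 c2@5 c3@7, authorship ..1.2.3
After op 3 (move_right): buffer="hixsxwx" (len 7), cursors c1@4 c2@6 c3@7, authorship ..1.2.3
After op 4 (insert('i')): buffer="hixsixwixi" (len 10), cursors c1@5 c2@8 c3@10, authorship ..1.12.233
After op 5 (add_cursor(5)): buffer="hixsixwixi" (len 10), cursors c1@5 c4@5 c2@8 c3@10, authorship ..1.12.233
After op 6 (insert('t')): buffer="hixsittxwitxit" (len 14), cursors c1@7 c4@7 c2@11 c3@14, authorship ..1.1142.22333
After op 7 (move_right): buffer="hixsittxwitxit" (len 14), cursors c1@8 c4@8 c2@12 c3@14, authorship ..1.1142.22333

Answer: 8 12 14 8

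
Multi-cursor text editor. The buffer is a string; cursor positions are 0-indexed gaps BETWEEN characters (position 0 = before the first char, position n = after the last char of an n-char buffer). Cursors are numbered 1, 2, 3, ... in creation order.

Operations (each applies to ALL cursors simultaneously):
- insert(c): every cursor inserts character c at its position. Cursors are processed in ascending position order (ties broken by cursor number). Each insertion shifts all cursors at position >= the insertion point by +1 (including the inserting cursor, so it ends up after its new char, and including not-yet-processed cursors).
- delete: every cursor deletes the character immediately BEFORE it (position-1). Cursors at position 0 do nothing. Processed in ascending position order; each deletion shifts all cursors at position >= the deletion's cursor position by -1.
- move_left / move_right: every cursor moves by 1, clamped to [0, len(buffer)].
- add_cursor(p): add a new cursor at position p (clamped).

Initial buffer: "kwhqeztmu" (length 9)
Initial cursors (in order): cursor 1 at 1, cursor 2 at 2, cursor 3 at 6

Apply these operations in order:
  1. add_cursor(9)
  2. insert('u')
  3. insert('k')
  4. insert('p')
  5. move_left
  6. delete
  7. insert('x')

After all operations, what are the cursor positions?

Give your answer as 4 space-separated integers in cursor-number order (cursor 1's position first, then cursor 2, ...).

Answer: 3 7 14 20

Derivation:
After op 1 (add_cursor(9)): buffer="kwhqeztmu" (len 9), cursors c1@1 c2@2 c3@6 c4@9, authorship .........
After op 2 (insert('u')): buffer="kuwuhqezutmuu" (len 13), cursors c1@2 c2@4 c3@9 c4@13, authorship .1.2....3...4
After op 3 (insert('k')): buffer="kukwukhqezuktmuuk" (len 17), cursors c1@3 c2@6 c3@12 c4@17, authorship .11.22....33...44
After op 4 (insert('p')): buffer="kukpwukphqezukptmuukp" (len 21), cursors c1@4 c2@8 c3@15 c4@21, authorship .111.222....333...444
After op 5 (move_left): buffer="kukpwukphqezukptmuukp" (len 21), cursors c1@3 c2@7 c3@14 c4@20, authorship .111.222....333...444
After op 6 (delete): buffer="kupwuphqezuptmuup" (len 17), cursors c1@2 c2@5 c3@11 c4@16, authorship .11.22....33...44
After op 7 (insert('x')): buffer="kuxpwuxphqezuxptmuuxp" (len 21), cursors c1@3 c2@7 c3@14 c4@20, authorship .111.222....333...444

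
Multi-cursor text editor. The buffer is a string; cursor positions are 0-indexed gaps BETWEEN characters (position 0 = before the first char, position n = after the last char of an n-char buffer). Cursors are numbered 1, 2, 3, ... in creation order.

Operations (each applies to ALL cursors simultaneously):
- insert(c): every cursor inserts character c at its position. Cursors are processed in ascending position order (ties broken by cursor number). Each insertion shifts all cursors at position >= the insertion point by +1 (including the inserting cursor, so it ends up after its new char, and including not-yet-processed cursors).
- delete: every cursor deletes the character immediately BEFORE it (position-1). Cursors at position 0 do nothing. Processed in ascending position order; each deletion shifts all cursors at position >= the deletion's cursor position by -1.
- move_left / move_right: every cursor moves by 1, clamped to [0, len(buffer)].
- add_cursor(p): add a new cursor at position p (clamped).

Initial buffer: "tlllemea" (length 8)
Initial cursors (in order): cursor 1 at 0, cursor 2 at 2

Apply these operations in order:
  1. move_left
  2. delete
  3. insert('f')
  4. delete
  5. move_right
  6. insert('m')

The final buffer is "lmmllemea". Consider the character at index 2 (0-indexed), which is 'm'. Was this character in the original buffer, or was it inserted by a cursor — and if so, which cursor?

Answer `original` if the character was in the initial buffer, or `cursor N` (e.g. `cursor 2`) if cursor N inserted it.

Answer: cursor 2

Derivation:
After op 1 (move_left): buffer="tlllemea" (len 8), cursors c1@0 c2@1, authorship ........
After op 2 (delete): buffer="lllemea" (len 7), cursors c1@0 c2@0, authorship .......
After op 3 (insert('f')): buffer="fflllemea" (len 9), cursors c1@2 c2@2, authorship 12.......
After op 4 (delete): buffer="lllemea" (len 7), cursors c1@0 c2@0, authorship .......
After op 5 (move_right): buffer="lllemea" (len 7), cursors c1@1 c2@1, authorship .......
After op 6 (insert('m')): buffer="lmmllemea" (len 9), cursors c1@3 c2@3, authorship .12......
Authorship (.=original, N=cursor N): . 1 2 . . . . . .
Index 2: author = 2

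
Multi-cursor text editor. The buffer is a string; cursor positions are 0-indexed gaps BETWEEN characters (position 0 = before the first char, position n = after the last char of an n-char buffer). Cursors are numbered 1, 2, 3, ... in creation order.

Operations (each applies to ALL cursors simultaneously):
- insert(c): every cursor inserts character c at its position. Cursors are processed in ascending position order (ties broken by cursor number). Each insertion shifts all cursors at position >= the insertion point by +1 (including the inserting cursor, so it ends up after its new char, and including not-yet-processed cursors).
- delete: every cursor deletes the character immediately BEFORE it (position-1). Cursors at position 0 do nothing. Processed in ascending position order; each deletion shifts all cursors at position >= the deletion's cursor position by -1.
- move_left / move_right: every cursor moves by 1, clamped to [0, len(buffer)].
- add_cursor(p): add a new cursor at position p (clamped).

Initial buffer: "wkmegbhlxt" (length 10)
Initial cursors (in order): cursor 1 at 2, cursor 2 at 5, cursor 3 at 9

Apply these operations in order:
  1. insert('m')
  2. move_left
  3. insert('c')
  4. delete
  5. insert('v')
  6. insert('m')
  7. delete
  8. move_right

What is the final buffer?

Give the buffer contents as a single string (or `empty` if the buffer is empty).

After op 1 (insert('m')): buffer="wkmmegmbhlxmt" (len 13), cursors c1@3 c2@7 c3@12, authorship ..1...2....3.
After op 2 (move_left): buffer="wkmmegmbhlxmt" (len 13), cursors c1@2 c2@6 c3@11, authorship ..1...2....3.
After op 3 (insert('c')): buffer="wkcmmegcmbhlxcmt" (len 16), cursors c1@3 c2@8 c3@14, authorship ..11...22....33.
After op 4 (delete): buffer="wkmmegmbhlxmt" (len 13), cursors c1@2 c2@6 c3@11, authorship ..1...2....3.
After op 5 (insert('v')): buffer="wkvmmegvmbhlxvmt" (len 16), cursors c1@3 c2@8 c3@14, authorship ..11...22....33.
After op 6 (insert('m')): buffer="wkvmmmegvmmbhlxvmmt" (len 19), cursors c1@4 c2@10 c3@17, authorship ..111...222....333.
After op 7 (delete): buffer="wkvmmegvmbhlxvmt" (len 16), cursors c1@3 c2@8 c3@14, authorship ..11...22....33.
After op 8 (move_right): buffer="wkvmmegvmbhlxvmt" (len 16), cursors c1@4 c2@9 c3@15, authorship ..11...22....33.

Answer: wkvmmegvmbhlxvmt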